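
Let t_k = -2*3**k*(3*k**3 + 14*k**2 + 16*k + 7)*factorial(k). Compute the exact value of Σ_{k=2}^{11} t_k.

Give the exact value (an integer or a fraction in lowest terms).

r(k) = 3*(3*k**4 + 26*k**3 + 76*k**2 + 93*k + 40)/(3*k**3 + 14*k**2 + 16*k + 7) after simplifying.
Normal form (A,B,C) = (3*k + 3, 1, k**3 + 14*k**2/3 + 16*k/3 + 7/3).
Key eq: (3*k + 3)·f(k+1) = (1)·f(k) + (k**3 + 14*k**2/3 + 16*k/3 + 7/3).
d = 2 from the (1,0,3) case.
Match coefficients ⇒ f(k) = (k**2 + 2*k - 1)/3.
R(k) = B(k−1)·f(k)/C(k) = (k**2 + 2*k - 1)/(3*k**3 + 14*k**2 + 16*k + 7); s_k = R·t_k = -2*3**k*(k**2 + 2*k - 1)*factorial(k).
s_(k+1) − s_k = -2*3**k*(3*k**3 + 14*k**2 + 16*k + 7)*factorial(k) = t_k.
Sum = s_(12) − s_(2); s_(12) = -85023403828070400, s_(2) = -252 ⇒ -85023403828070148.

Σ = -85023403828070148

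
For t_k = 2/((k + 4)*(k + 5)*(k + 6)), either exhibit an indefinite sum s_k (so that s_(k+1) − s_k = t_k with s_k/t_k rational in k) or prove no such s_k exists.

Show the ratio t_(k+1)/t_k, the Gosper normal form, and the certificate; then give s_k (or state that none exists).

Step 1: r(k) = (k + 4)/(k + 7).
Factor: A=k + 4; B=k + 7; C=1.
Key eq: (k + 4)·f(k+1) = (k + 6)·f(k) + (1).
Bound: deg f ≤ 2.
A polynomial solution: f(k) = k*(k + 9)/40.
R(k) = B(k−1)·f(k)/C(k) = k*(k + 6)*(k + 9)/40; s_k = R·t_k = k*(k + 9)/(20*(k + 4)*(k + 5)).
s_(k+1) − s_k = 2/(k**3 + 15*k**2 + 74*k + 120) = t_k.

s_k = k*(k + 9)/(20*(k + 4)*(k + 5))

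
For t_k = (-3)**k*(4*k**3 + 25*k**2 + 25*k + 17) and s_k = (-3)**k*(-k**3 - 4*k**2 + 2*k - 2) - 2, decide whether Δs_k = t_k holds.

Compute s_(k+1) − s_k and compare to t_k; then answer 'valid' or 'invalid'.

s_(k+1) = (-3)**(k + 1)*(2*k - (k + 1)**3 - 4*(k + 1)**2) - 2
s_(k+1) − s_k = (-3)**k*(4*k**3 + 25*k**2 + 25*k + 17)
(s_(k+1) − s_k) − t_k = 0

valid; difference matches t_k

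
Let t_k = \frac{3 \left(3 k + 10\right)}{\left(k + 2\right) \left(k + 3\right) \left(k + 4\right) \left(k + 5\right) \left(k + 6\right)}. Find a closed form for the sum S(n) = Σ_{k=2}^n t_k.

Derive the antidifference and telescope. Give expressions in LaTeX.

S(n) = \frac{n^{3} + 14 n^{2} + 63 n - 78}{56 \left(n^{3} + 14 n^{2} + 63 n + 90\right)}

Compute t_(k+1)/t_k: get (k + 2)*(3*k + 13)/((k + 7)*(3*k + 10)).
A = k + 2, B = k + 7, C = k + 10/3.
Set up (k + 2)·f(k+1) − (k + 6)·f(k) − (k + 10/3) = 0.
From deg A=1, deg B=1, deg C=1: d=4.
Solving with deg f ≤ 4: f(k) = k*(k + 3)*(k**2 + 11*k + 38)/120.
Get s_k = R·t_k = 3*k*(k**2 + 11*k + 38)/(40*(k**3 + 11*k**2 + 38*k + 40)) with R(k) = B(k−1)f(k)/C(k) = k*(k + 3)*(k + 6)*(k**2 + 11*k + 38)/(40*(3*k + 10)).
s_(k+1) − s_k = 3*(3*k + 10)/(k**5 + 20*k**4 + 155*k**3 + 580*k**2 + 1044*k + 720) = t_k.
Telescope: S(n) = s_(n+1) − s_(2) = 3*(n**3 + 14*n**2 + 63*n + 50)/(40*(n**3 + 14*n**2 + 63*n + 90)) − (2/35) = (n**3 + 14*n**2 + 63*n - 78)/(56*(n**3 + 14*n**2 + 63*n + 90)).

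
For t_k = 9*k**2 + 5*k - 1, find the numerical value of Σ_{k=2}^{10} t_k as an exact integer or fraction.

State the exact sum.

Ratio r(k) = (9*k**2 + 23*k + 13)/(9*k**2 + 5*k - 1).
Factor: A=1; B=1; C=k**2 + 5*k/9 - 1/9.
Solve (1)·f(k+1) − (1)·f(k) = k**2 + 5*k/9 - 1/9.
Degrees (0,0,2) ⇒ d ≤ 3.
Match coefficients ⇒ f(k) = k*(3*k**2 - 2*k - 2)/9.
Then R = B(k−1)f/C = k*(3*k**2 - 2*k - 2)/(9*k**2 + 5*k - 1), so s_k = R(k)·t_k = k*(3*k**2 - 2*k - 2).
Verify: 9*k**2 + 5*k - 1 matches t_k.
Telescoping: Σ = s_(11) − s_(2) = 3729 − (12) = 3717.

Σ = 3717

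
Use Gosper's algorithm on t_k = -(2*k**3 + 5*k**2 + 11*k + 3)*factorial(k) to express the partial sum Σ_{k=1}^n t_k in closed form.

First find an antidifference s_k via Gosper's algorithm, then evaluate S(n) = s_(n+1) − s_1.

S(n) = -2*n**3*factorial(n) - 7*n**2*factorial(n) - 12*n*factorial(n) - 7*factorial(n) + 7

Step 1: r(k) = (2*k**4 + 13*k**3 + 38*k**2 + 48*k + 21)/(2*k**3 + 5*k**2 + 11*k + 3).
So A=k + 1 and B=1, with C=k**3 + 5*k**2/2 + 11*k/2 + 3/2.
Solve (k + 1)·f(k+1) − (1)·f(k) = k**3 + 5*k**2/2 + 11*k/2 + 3/2.
Degrees (1,0,3) ⇒ d ≤ 2.
Coefficient equations give f(k) = (2*k**2 + k + 4)/2.
Certificate R = B(k−1)f/C = (2*k**2 + k + 4)/(2*k**3 + 5*k**2 + 11*k + 3) gives s_k = -(2*k**2 + k + 4)*factorial(k).
Check: Δs_k = -(2*k**3 + 5*k**2 + 11*k + 3)*factorial(k). ✓
s_(n+1) = -(2*n**2 + 5*n + 7)*factorial(n + 1) and s_(1) = -7, so S(n) = -2*n**3*factorial(n) - 7*n**2*factorial(n) - 12*n*factorial(n) - 7*factorial(n) + 7.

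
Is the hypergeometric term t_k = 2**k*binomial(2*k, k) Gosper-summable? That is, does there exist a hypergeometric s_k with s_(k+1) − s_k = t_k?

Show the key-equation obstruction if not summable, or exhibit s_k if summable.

r(k) = 4*(2*k + 1)/(k + 1) after simplifying.
Normal form (A,B,C) = (8*k + 4, k + 1, 1).
Need (8*k + 4)·f(k+1) − (k)·f(k) = 1.
Degrees (1,1,0) ⇒ d ≤ -1.
Bound -1 < 0, so the key equation has no polynomial solution.

No — negative degree bound, so no certificate f.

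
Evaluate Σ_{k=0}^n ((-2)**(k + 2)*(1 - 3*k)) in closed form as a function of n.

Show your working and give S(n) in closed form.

Compute t_(k+1)/t_k: get 2*(-3*k - 2)/(3*k - 1).
Factor: A=-2; B=1; C=k - 1/3.
Set up (-2)·f(k+1) − (1)·f(k) − (k - 1/3) = 0.
deg f ≤ 1 (via 0,0,1).
Coefficient equations give f(k) = -(k - 1)/3.
Then R = B(k−1)f/C = -(k - 1)/(3*k - 1), so s_k = R(k)·t_k = (-2)**(k + 2)*(k - 1).
Check: Δs_k = (-2)**(k + 2)*(1 - 3*k). ✓
Σ_(k=0)^n t_k = s_(n+1) − s_(0) = ((-2)**(n + 3)*n) − (-4), i.e. -8*(-2)**n*n + 4.

S(n) = -8*(-2)**n*n + 4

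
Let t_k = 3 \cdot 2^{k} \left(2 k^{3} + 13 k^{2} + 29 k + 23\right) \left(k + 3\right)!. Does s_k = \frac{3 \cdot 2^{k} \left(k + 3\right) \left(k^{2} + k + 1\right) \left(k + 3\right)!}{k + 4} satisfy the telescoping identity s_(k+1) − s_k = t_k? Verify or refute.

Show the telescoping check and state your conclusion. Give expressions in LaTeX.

Invalid: residual - \frac{3 \cdot 2^{k} \left(2 k^{4} + 21 k^{3} + 80 k^{2} + 138 k + 91\right) \left(k + 3\right)!}{\left(k + 4\right) \left(k + 5\right)} ≠ 0.

s_(k+1) = 6*2**k*(k + 4)*(k**2 + 3*k + 3)*factorial(k + 4)/(k + 5)
s_(k+1) − s_k = 3*2**k*(2*k**5 + 29*k**4 + 165*k**3 + 464*k**2 + 649*k + 369)*factorial(k + 3)/((k + 4)*(k + 5))
(s_(k+1) − s_k) − t_k = -3*2**k*(2*k**4 + 21*k**3 + 80*k**2 + 138*k + 91)*factorial(k + 3)/((k + 4)*(k + 5))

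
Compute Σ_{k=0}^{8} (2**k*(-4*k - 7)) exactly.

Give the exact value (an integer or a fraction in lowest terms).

Σ = -17921

The ratio is 2*(4*k + 11)/(4*k + 7).
A = 2, B = 1, C = k + 7/4.
Solve (2)·f(k+1) − (1)·f(k) = k + 7/4.
d = 1 from the (0,0,1) case.
Solve for f: f(k) = (4*k - 1)/4 (degree 1 ≤ 1).
R(k) = B(k−1)·f(k)/C(k) = (4*k - 1)/(4*k + 7); s_k = R·t_k = 2**k*(1 - 4*k).
Δs = 2**k*(-4*k - 7), as required.
Σ_(k=0)^(8) t_k = s_(9) − s_(0) = -17920 − (1) = -17921.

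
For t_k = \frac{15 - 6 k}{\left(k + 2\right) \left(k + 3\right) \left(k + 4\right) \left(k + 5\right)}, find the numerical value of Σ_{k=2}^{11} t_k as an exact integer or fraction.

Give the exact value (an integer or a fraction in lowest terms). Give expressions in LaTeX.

r(k) = (k + 2)*(2*k - 3)/((k + 6)*(2*k - 5)) after simplifying.
A = k + 2, B = k + 6, C = k - 5/2.
Need (k + 2)·f(k+1) − (k + 5)·f(k) = k - 5/2.
Degrees (1,1,1) ⇒ d ≤ 3.
A polynomial solution: f(k) = -k*(k**2 + 9*k + 50)/48.
Get s_k = R·t_k = k*(k**2 + 9*k + 50)/(8*(k + 2)*(k + 3)*(k + 4)) with R(k) = B(k−1)f(k)/C(k) = -k*(k + 5)*(k**2 + 9*k + 50)/(24*(2*k - 5)).
Verify: 3*(5 - 2*k)/(k**4 + 14*k**3 + 71*k**2 + 154*k + 120) matches t_k.
Telescoping: Σ = s_(12) − s_(2) = 151/1120 − (3/20) = -17/1120.

Σ = -17/1120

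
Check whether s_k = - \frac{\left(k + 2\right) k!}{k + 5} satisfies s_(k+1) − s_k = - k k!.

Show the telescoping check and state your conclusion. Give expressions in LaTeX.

s_(k+1) = -(k + 3)*factorial(k + 1)/(k + 6)
s_(k+1) − s_k = -(k**3 + 8*k**2 + 15*k + 3)*factorial(k)/((k + 5)*(k + 6))
(s_(k+1) − s_k) − t_k = 3*(k**2 + 5*k - 1)*factorial(k)/((k + 5)*(k + 6))

Invalid: residual \frac{3 \left(k^{2} + 5 k - 1\right) k!}{\left(k + 5\right) \left(k + 6\right)} ≠ 0.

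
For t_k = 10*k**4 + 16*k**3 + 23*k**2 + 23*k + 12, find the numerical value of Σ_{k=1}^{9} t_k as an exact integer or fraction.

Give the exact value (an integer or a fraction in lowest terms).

Σ = 193428

r(k) = (10*k**4 + 56*k**3 + 131*k**2 + 157*k + 84)/(10*k**4 + 16*k**3 + 23*k**2 + 23*k + 12) after simplifying.
A = 1, B = 1, C = k**4 + 8*k**3/5 + 23*k**2/10 + 23*k/10 + 6/5.
f must satisfy (1)·f(k+1) − (1)·f(k) = k**4 + 8*k**3/5 + 23*k**2/10 + 23*k/10 + 6/5.
Degrees (0,0,4) ⇒ d ≤ 5.
A polynomial solution: f(k) = k*(2*k**4 - k**3 + 3*k**2 + 4*k + 4)/10.
Get s_k = R·t_k = k*(2*k**4 - k**3 + 3*k**2 + 4*k + 4) with R(k) = B(k−1)f(k)/C(k) = k*(2*k**4 - k**3 + 3*k**2 + 4*k + 4)/(10*k**4 + 16*k**3 + 23*k**2 + 23*k + 12).
s_(k+1) − s_k = 10*k**4 + 16*k**3 + 23*k**2 + 23*k + 12 = t_k.
Telescoping: Σ = s_(10) − s_(1) = 193440 − (12) = 193428.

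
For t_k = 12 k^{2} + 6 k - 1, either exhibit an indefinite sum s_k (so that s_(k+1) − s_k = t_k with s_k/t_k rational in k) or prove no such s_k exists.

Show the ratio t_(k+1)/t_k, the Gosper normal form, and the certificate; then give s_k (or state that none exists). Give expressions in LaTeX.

s_k = k \left(4 k^{2} - 3 k - 2\right)

The ratio is (12*k**2 + 30*k + 17)/(12*k**2 + 6*k - 1).
Gosper form: A/B · C(k+1)/C(k) with A=1, B=1, C=k**2 + k/2 - 1/12.
Set up (1)·f(k+1) − (1)·f(k) − (k**2 + k/2 - 1/12) = 0.
From deg A=0, deg B=0, deg C=2: d=3.
Match coefficients ⇒ f(k) = k*(4*k**2 - 3*k - 2)/12.
So s_k = (B(k−1)f/C)·t_k = (k*(4*k**2 - 3*k - 2)/(12*k**2 + 6*k - 1))·t_k = k*(4*k**2 - 3*k - 2).
s_(k+1) − s_k = 12*k**2 + 6*k - 1 = t_k.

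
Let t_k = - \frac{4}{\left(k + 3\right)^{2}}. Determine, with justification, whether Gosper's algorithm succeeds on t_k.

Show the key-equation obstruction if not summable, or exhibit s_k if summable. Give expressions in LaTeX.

No — t_k has no hypergeometric antidifference.

r(k) = (k + 3)**2/(k + 4)**2 after simplifying.
Normal form (A,B,C) = (k**2 + 6*k + 9, k**2 + 8*k + 16, 1).
Set up (k**2 + 6*k + 9)·f(k+1) − (k**2 + 6*k + 9)·f(k) − (1) = 0.
d = 0 from the (2,2,0) case.
Put f(k) = c0: A·f(k+1) − B(k−1)·f(k) − C = -1; need -1 = 0 — inconsistent ⇒ no f, not summable.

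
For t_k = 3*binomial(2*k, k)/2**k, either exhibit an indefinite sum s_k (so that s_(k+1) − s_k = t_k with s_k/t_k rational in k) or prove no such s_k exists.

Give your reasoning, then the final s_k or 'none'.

none (Gosper's algorithm certifies no s_k)

Compute t_(k+1)/t_k: get (2*k + 1)/(k + 1).
Factor: A=2*k + 1; B=k + 1; C=1.
Key eq: (2*k + 1)·f(k+1) = (k)·f(k) + (1).
d = -1 from the (1,1,0) case.
deg f ≤ -1 is impossible — no certificate.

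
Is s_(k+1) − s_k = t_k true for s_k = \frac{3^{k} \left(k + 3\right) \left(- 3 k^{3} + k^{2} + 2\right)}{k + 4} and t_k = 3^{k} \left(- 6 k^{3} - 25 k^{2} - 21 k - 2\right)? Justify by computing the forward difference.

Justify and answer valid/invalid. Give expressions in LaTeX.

s_(k+1) = 3**(k + 1)*(k + 4)*(-3*(k + 1)**3 + (k + 1)**2 + 2)/(k + 5)
s_(k+1) − s_k = 3**k*(-6*k**5 - 73*k**4 - 320*k**3 - 569*k**2 - 352*k - 30)/(k**2 + 9*k + 20)
(s_(k+1) − s_k) − t_k = 3**k*(6*k**4 + 46*k**3 + 122*k**2 + 86*k + 10)/(k**2 + 9*k + 20)

Invalid: residual \frac{3^{k} \left(6 k^{4} + 46 k^{3} + 122 k^{2} + 86 k + 10\right)}{k^{2} + 9 k + 20} ≠ 0.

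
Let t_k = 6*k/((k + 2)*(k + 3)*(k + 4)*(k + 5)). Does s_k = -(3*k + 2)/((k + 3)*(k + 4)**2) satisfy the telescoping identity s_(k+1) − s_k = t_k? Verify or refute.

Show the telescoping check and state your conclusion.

s_(k+1) = (-3*k - 5)/((k + 4)*(k + 5)**2)
s_(k+1) − s_k = 2*(3*k**2 + 12*k - 5)/(k**5 + 21*k**4 + 175*k**3 + 723*k**2 + 1480*k + 1200)
(s_(k+1) − s_k) − t_k = 2*(-9*k**2 - 41*k - 10)/(k**6 + 23*k**5 + 217*k**4 + 1073*k**3 + 2926*k**2 + 4160*k + 2400)

Invalid: residual 2*(-9*k**2 - 41*k - 10)/(k**6 + 23*k**5 + 217*k**4 + 1073*k**3 + 2926*k**2 + 4160*k + 2400) ≠ 0.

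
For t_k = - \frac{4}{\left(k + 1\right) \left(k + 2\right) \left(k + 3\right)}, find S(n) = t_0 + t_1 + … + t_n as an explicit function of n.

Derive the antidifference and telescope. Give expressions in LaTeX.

S(n) = \frac{- n^{2} - 5 n - 4}{n^{2} + 5 n + 6}

Ratio r(k) = (k + 1)/(k + 4).
Take A(k)=k + 1, B(k)=k + 4, C(k)=1.
Set up (k + 1)·f(k+1) − (k + 3)·f(k) − (1) = 0.
Bound: deg f ≤ 2.
Solve for f: f(k) = k*(k + 3)/4 (degree 2 ≤ 2).
Certificate R = B(k−1)f/C = k*(k + 3)**2/4 gives s_k = k*(-k - 3)/((k + 1)*(k + 2)).
Δs = -4/(k**3 + 6*k**2 + 11*k + 6), as required.
s_(n+1) = (-n**2 - 5*n - 4)/(n**2 + 5*n + 6) and s_(0) = 0, so S(n) = (-n**2 - 5*n - 4)/(n**2 + 5*n + 6).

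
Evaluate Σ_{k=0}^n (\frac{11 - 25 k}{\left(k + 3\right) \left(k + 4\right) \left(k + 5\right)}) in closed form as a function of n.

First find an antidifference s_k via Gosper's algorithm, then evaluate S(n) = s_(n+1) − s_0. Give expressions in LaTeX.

Compute t_(k+1)/t_k: get (k + 3)*(25*k + 14)/((k + 6)*(25*k - 11)).
A = k + 3, B = k + 6, C = k - 11/25.
Key eq: (k + 3)·f(k+1) = (k + 5)·f(k) + (k - 11/25).
From deg A=1, deg B=1, deg C=1: d=2.
Solve for f: f(k) = k*(8*k - 19)/75 (degree 2 ≤ 2).
Get s_k = R·t_k = k*(19 - 8*k)/(3*(k + 3)*(k + 4)) with R(k) = B(k−1)f(k)/C(k) = k*(k + 5)*(8*k - 19)/(3*(25*k - 11)).
Δs = (11 - 25*k)/(k**3 + 12*k**2 + 47*k + 60), as required.
Evaluate: s_(n+1) = (-8*n**2 + 3*n + 11)/(3*(n**2 + 9*n + 20)); subtract s_(0) = 0 ⇒ S(n) = (-8*n**2 + 3*n + 11)/(3*(n**2 + 9*n + 20)).

S(n) = \frac{- 8 n^{2} + 3 n + 11}{3 \left(n^{2} + 9 n + 20\right)}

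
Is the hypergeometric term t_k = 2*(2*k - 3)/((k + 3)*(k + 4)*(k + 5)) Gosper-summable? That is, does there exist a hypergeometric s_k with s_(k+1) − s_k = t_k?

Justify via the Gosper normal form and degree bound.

Yes. s_k = k*(k - 9)/(4*(k + 3)*(k + 4)).

t_(k+1)/t_k = (k + 3)*(2*k - 1)/((k + 6)*(2*k - 3)).
Take A(k)=k + 3, B(k)=k + 6, C(k)=k - 3/2.
f must satisfy (k + 3)·f(k+1) − (k + 5)·f(k) = k - 3/2.
d = 2 from the (1,1,1) case.
Solve for f: f(k) = k*(k - 9)/16 (degree 2 ≤ 2).
Then R = B(k−1)f/C = k*(k - 9)*(k + 5)/(8*(2*k - 3)), so s_k = R(k)·t_k = k*(k - 9)/(4*(k + 3)*(k + 4)).
Verify: 2*(2*k - 3)/(k**3 + 12*k**2 + 47*k + 60) matches t_k.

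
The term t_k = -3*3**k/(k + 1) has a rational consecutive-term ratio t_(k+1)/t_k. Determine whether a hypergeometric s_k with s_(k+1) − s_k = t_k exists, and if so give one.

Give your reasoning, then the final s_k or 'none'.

Step 1: r(k) = 3*(k + 1)/(k + 2).
Take A(k)=3*k + 3, B(k)=k + 2, C(k)=1.
Set up (3*k + 3)·f(k+1) − (k + 1)·f(k) − (1) = 0.
d = -1 from the (1,1,0) case.
Negative degree bound (-1): no f exists, t_k not Gosper-summable.

none — t_k is not Gosper-summable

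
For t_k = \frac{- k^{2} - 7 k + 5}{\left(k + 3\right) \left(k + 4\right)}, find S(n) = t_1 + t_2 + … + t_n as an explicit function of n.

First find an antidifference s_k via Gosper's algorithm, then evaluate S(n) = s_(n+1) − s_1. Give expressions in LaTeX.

S(n) = \frac{n \left(1 - 4 n\right)}{4 \left(n + 4\right)}

Ratio r(k) = (k + 3)*(7*k + (k + 1)**2 + 2)/((k + 5)*(k**2 + 7*k - 5)).
A = k + 3, B = k + 5, C = k**2 + 7*k - 5.
Solve (k + 3)·f(k+1) − (k + 4)·f(k) = k**2 + 7*k - 5.
Degrees (1,1,2) ⇒ d ≤ 2.
Solve for f: f(k) = k*(3*k - 8)/3 (degree 2 ≤ 2).
Get s_k = R·t_k = k*(8 - 3*k)/(3*(k + 3)) with R(k) = B(k−1)f(k)/C(k) = k*(k + 4)*(3*k - 8)/(3*(k**2 + 7*k - 5)).
Check: Δs_k = (-k**2 - 7*k + 5)/(k**2 + 7*k + 12). ✓
Telescope: S(n) = s_(n+1) − s_(1) = (-3*n**2 + 2*n + 5)/(3*(n + 4)) − (5/12) = n*(1 - 4*n)/(4*(n + 4)).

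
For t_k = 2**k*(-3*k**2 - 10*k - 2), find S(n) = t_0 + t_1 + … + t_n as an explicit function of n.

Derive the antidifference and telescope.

t_(k+1)/t_k = 2*(3*k**2 + 16*k + 15)/(3*k**2 + 10*k + 2).
So A=2 and B=1, with C=k**2 + 10*k/3 + 2/3.
f must satisfy (2)·f(k+1) − (1)·f(k) = k**2 + 10*k/3 + 2/3.
d = 2 from the (0,0,2) case.
Match coefficients ⇒ f(k) = k*(3*k - 2)/3.
Get s_k = R·t_k = 2**k*k*(2 - 3*k) with R(k) = B(k−1)f(k)/C(k) = k*(3*k - 2)/(3*k**2 + 10*k + 2).
s_(k+1) − s_k = 2**k*(-3*k**2 - 10*k - 2) = t_k.
Σ_(k=0)^n t_k = s_(n+1) − s_(0) = (2**(n + 1)*(-3*n**2 - 4*n - 1)) − (0), i.e. 2**(n + 1)*(-3*n**2 - 4*n - 1).

S(n) = 2**(n + 1)*(-3*n**2 - 4*n - 1)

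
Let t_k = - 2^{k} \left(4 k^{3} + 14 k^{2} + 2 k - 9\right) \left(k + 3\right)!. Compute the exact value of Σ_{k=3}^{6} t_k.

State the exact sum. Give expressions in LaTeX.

Σ = -32978494080

t_(k+1)/t_k = 2*(4*k**4 + 42*k**3 + 146*k**2 + 179*k + 44)/(4*k**3 + 14*k**2 + 2*k - 9).
Take A(k)=2*k + 8, B(k)=1, C(k)=k**3 + 7*k**2/2 + k/2 - 9/4.
Key eq: (2*k + 8)·f(k+1) = (1)·f(k) + (k**3 + 7*k**2/2 + k/2 - 9/4).
Bound: deg f ≤ 2.
Match coefficients ⇒ f(k) = (2*k**2 - 4*k + 1)/4.
So s_k = (B(k−1)f/C)·t_k = ((2*k**2 - 4*k + 1)/(4*k**3 + 14*k**2 + 2*k - 9))·t_k = -2**k*(2*k**2 - 4*k + 1)*factorial(k + 3).
Verify: -2**k*(4*k**3 + 14*k**2 + 2*k - 9)*factorial(k + 3) matches t_k.
Σ_(k=3)^(6) t_k = s_(7) − s_(3) = -32978534400 − (-40320) = -32978494080.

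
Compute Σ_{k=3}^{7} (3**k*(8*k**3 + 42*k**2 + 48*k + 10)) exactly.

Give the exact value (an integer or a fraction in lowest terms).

Σ = 14529240

Ratio r(k) = 3*(4*k**3 + 33*k**2 + 78*k + 54)/(4*k**3 + 21*k**2 + 24*k + 5).
Factor: A=3; B=1; C=k**3 + 21*k**2/4 + 6*k + 5/4.
Solve (3)·f(k+1) − (1)·f(k) = k**3 + 21*k**2/4 + 6*k + 5/4.
deg f ≤ 3 (via 0,0,3).
Coefficient equations give f(k) = (4*k**3 + 3*k**2 - 3*k - 1)/8.
Get s_k = R·t_k = 3**k*(4*k**3 + 3*k**2 - 3*k - 1) with R(k) = B(k−1)f(k)/C(k) = (4*k**3 + 3*k**2 - 3*k - 1)/(2*(4*k + 5)*(k**2 + 4*k + 1)).
Δs = 3**k*(8*k**3 + 42*k**2 + 48*k + 10), as required.
Σ_(k=3)^(7) t_k = s_(8) − s_(3) = 14532615 − (3375) = 14529240.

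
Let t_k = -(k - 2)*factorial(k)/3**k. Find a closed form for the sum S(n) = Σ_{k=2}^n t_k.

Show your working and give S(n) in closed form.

S(n) = 2/3 - n*factorial(n)/3**n - factorial(n)/3**n

The ratio is (k**2 - 1)/(3*(k - 2)).
Factor: A=k/3 + 1/3; B=1; C=k - 2.
Solve (k/3 + 1/3)·f(k+1) − (1)·f(k) = k - 2.
Bound: deg f ≤ 0.
Match coefficients ⇒ f(k) = 3.
Certificate R = B(k−1)f/C = 3/(k - 2) gives s_k = -3**(1 - k)*factorial(k).
Verify: -(k - 2)*factorial(k)/3**k matches t_k.
Evaluate: s_(n+1) = -factorial(n + 1)/3**n; subtract s_(2) = -2/3 ⇒ S(n) = 2/3 - n*factorial(n)/3**n - factorial(n)/3**n.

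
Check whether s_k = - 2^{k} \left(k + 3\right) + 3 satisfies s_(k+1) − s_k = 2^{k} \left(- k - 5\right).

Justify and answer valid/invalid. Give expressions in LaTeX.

s_(k+1) = -2*2**k*(k + 4) + 3
s_(k+1) − s_k = 2**k*(-k - 5)
(s_(k+1) − s_k) − t_k = 0

Valid — Δs_k = t_k.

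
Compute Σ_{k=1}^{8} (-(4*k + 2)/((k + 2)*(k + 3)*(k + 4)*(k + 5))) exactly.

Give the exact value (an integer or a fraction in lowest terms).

The ratio is (k + 2)*(2*k + 3)/((k + 6)*(2*k + 1)).
Factor: A=k + 2; B=k + 6; C=k + 1/2.
Key eq: (k + 2)·f(k+1) = (k + 5)·f(k) + (k + 1/2).
Degrees (1,1,1) ⇒ d ≤ 3.
Match coefficients ⇒ f(k) = k*(k**2 + 9*k + 2)/48.
So s_k = (B(k−1)f/C)·t_k = (k*(k + 5)*(k**2 + 9*k + 2)/(24*(2*k + 1)))·t_k = -k*(k**2 + 9*k + 2)/(12*(k + 2)*(k + 3)*(k + 4)).
s_(k+1) − s_k = 2*(-2*k - 1)/(k**4 + 14*k**3 + 71*k**2 + 154*k + 120) = t_k.
Σ_(k=1)^(8) t_k = s_(9) − s_(1) = -41/572 − (-1/60) = -118/2145.

Σ = -118/2145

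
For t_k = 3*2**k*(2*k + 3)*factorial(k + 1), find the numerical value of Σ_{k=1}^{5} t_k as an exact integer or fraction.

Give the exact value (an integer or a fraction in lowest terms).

Step 1: r(k) = 2*(k + 2)*(2*k + 5)/(2*k + 3).
A = 2*k + 4, B = 1, C = k + 3/2.
Solve (2*k + 4)·f(k+1) − (1)·f(k) = k + 3/2.
deg f ≤ 0 (via 1,0,1).
Solve for f: f(k) = 1/2 (degree 0 ≤ 0).
Then R = B(k−1)f/C = 1/(2*k + 3), so s_k = R(k)·t_k = 3*2**k*factorial(k + 1).
Δs = 3*2**k*(2*k + 3)*factorial(k + 1), as required.
Telescoping: Σ = s_(6) − s_(1) = 967680 − (12) = 967668.

Σ = 967668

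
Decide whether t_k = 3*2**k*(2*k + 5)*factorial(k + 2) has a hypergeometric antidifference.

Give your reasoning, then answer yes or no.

Yes. s_k = 3*2**k*factorial(k + 2).

Compute t_(k+1)/t_k: get 2*(k + 3)*(2*k + 7)/(2*k + 5).
A = 2*k + 6, B = 1, C = k + 5/2.
f must satisfy (2*k + 6)·f(k+1) − (1)·f(k) = k + 5/2.
From deg A=1, deg B=0, deg C=1: d=0.
Coefficient equations give f(k) = 1/2.
So s_k = (B(k−1)f/C)·t_k = (1/(2*k + 5))·t_k = 3*2**k*factorial(k + 2).
Check: Δs_k = 3*2**k*(2*k + 5)*factorial(k + 2). ✓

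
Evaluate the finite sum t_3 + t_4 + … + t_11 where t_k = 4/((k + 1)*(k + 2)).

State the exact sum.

r(k) = (k + 1)/(k + 3) after simplifying.
Take A(k)=k + 1, B(k)=k + 3, C(k)=1.
Need (k + 1)·f(k+1) − (k + 2)·f(k) = 1.
Degrees (1,1,0) ⇒ d ≤ 1.
Coefficient equations give f(k) = k.
Get s_k = R·t_k = 4*k/(k + 1) with R(k) = B(k−1)f(k)/C(k) = k*(k + 2).
Δs = 4/(k**2 + 3*k + 2), as required.
Σ_(k=3)^(11) t_k = s_(12) − s_(3) = 48/13 − (3) = 9/13.

Σ = 9/13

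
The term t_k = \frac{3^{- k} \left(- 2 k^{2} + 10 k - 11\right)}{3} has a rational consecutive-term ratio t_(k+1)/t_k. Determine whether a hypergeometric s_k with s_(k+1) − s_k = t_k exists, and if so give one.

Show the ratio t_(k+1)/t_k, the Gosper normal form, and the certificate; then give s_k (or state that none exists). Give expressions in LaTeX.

r(k) = (2*k**2 - 6*k + 3)/(3*(2*k**2 - 10*k + 11)) after simplifying.
Factor: A=1/3; B=1; C=k**2 - 5*k + 11/2.
Key eq: (1/3)·f(k+1) = (1)·f(k) + (k**2 - 5*k + 11/2).
From deg A=0, deg B=0, deg C=2: d=2.
A polynomial solution: f(k) = -3*(k - 2)**2/2.
R(k) = B(k−1)·f(k)/C(k) = -3*(k - 2)**2/(2*k**2 - 10*k + 11); s_k = R·t_k = (k**2 - 4*k + 4)/3**k.
s_(k+1) − s_k = (-2*k**2 + 10*k - 11)/(3*3**k) = t_k.

s_k = 3^{- k} \left(k^{2} - 4 k + 4\right)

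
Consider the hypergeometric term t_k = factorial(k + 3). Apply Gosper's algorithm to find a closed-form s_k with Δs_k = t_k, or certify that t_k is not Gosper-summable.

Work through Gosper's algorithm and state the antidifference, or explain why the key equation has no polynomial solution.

none — t_k is not Gosper-summable

Compute t_(k+1)/t_k: get k + 4.
A = k + 4, B = 1, C = 1.
Solve (k + 4)·f(k+1) − (1)·f(k) = 1.
From deg A=1, deg B=0, deg C=0: d=-1.
deg f ≤ -1 is impossible — no certificate.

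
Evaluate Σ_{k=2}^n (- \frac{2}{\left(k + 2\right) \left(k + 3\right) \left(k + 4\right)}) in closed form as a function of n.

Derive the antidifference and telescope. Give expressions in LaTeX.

S(n) = \frac{- n^{2} - 7 n + 8}{20 \left(n^{2} + 7 n + 12\right)}

Ratio r(k) = (k + 2)/(k + 5).
So A=k + 2 and B=k + 5, with C=1.
Need (k + 2)·f(k+1) − (k + 4)·f(k) = 1.
Degrees (1,1,0) ⇒ d ≤ 2.
Match coefficients ⇒ f(k) = k*(k + 5)/12.
Certificate R = B(k−1)f/C = k*(k + 4)*(k + 5)/12 gives s_k = k*(-k - 5)/(6*(k + 2)*(k + 3)).
s_(k+1) − s_k = -2/(k**3 + 9*k**2 + 26*k + 24) = t_k.
s_(n+1) = (-n**2 - 7*n - 6)/(6*(n**2 + 7*n + 12)) and s_(2) = -7/60, so S(n) = (-n**2 - 7*n + 8)/(20*(n**2 + 7*n + 12)).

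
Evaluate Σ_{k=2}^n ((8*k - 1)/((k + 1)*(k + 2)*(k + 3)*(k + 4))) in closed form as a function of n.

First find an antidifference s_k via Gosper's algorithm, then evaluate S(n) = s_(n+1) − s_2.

Step 1: r(k) = (k + 1)*(8*k + 7)/((k + 5)*(8*k - 1)).
A = k + 1, B = k + 5, C = k - 1/8.
Need (k + 1)·f(k+1) − (k + 4)·f(k) = k - 1/8.
Bound: deg f ≤ 3.
A polynomial solution: f(k) = k*(k**2 + 6*k - 13)/48.
Then R = B(k−1)f/C = k*(k + 4)*(k**2 + 6*k - 13)/(6*(8*k - 1)), so s_k = R(k)·t_k = k*(k**2 + 6*k - 13)/(6*(k + 1)*(k + 2)*(k + 3)).
s_(k+1) − s_k = (8*k - 1)/(k**4 + 10*k**3 + 35*k**2 + 50*k + 24) = t_k.
Σ_(k=2)^n t_k = s_(n+1) − s_(2) = ((n**3 + 9*n**2 + 2*n - 6)/(6*(n**3 + 9*n**2 + 26*n + 24))) − (1/60), i.e. (3*n**3 + 27*n**2 - 2*n - 28)/(20*(n**3 + 9*n**2 + 26*n + 24)).

S(n) = (3*n**3 + 27*n**2 - 2*n - 28)/(20*(n**3 + 9*n**2 + 26*n + 24))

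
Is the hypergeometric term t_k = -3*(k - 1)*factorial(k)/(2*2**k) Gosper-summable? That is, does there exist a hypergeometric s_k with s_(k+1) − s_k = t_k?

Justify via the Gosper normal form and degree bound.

Yes. s_k = -3*factorial(k)/2**k.

The ratio is k*(k + 1)/(2*(k - 1)).
So A=k/2 + 1/2 and B=1, with C=k - 1.
Solve (k/2 + 1/2)·f(k+1) − (1)·f(k) = k - 1.
deg f ≤ 0 (via 1,0,1).
Coefficient equations give f(k) = 2.
Get s_k = R·t_k = -3*factorial(k)/2**k with R(k) = B(k−1)f(k)/C(k) = 2/(k - 1).
Check: Δs_k = -3*(k - 1)*factorial(k)/(2*2**k). ✓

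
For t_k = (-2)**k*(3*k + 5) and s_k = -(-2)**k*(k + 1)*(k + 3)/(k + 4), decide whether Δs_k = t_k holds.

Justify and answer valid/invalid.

Invalid: residual 3*(-2)**k*(-k**2 - 6*k - 7)/(k**2 + 9*k + 20) ≠ 0.

s_(k+1) = 2*(-2)**k*(k + 2)*(k + 4)/(k + 5)
s_(k+1) − s_k = (-2)**k*(3*k**3 + 29*k**2 + 87*k + 79)/(k**2 + 9*k + 20)
(s_(k+1) − s_k) − t_k = 3*(-2)**k*(-k**2 - 6*k - 7)/(k**2 + 9*k + 20)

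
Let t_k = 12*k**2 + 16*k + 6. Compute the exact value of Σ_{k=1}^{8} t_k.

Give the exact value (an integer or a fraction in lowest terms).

Σ = 3072

The ratio is (6*k**2 + 20*k + 17)/(6*k**2 + 8*k + 3).
So A=1 and B=1, with C=k**2 + 4*k/3 + 1/2.
Solve (1)·f(k+1) − (1)·f(k) = k**2 + 4*k/3 + 1/2.
Bound: deg f ≤ 3.
Match coefficients ⇒ f(k) = k**2*(2*k + 1)/6.
Get s_k = R·t_k = k**2*(4*k + 2) with R(k) = B(k−1)f(k)/C(k) = k**2*(2*k + 1)/(6*k**2 + 8*k + 3).
Verify: 12*k**2 + 16*k + 6 matches t_k.
Evaluate s at k=9 and k=1: 3078 and 6; difference 3072.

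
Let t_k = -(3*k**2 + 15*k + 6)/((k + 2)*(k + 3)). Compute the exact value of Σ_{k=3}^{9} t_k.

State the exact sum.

Σ = -98/5

Compute t_(k+1)/t_k: get (k + 2)*(5*k + (k + 1)**2 + 7)/((k + 4)*(k**2 + 5*k + 2)).
Take A(k)=k + 2, B(k)=k + 4, C(k)=k**2 + 5*k + 2.
f must satisfy (k + 2)·f(k+1) − (k + 3)·f(k) = k**2 + 5*k + 2.
d = 2 from the (1,1,2) case.
Match coefficients ⇒ f(k) = k**2.
Certificate R = B(k−1)f/C = k**2*(k + 3)/(k**2 + 5*k + 2) gives s_k = -3*k**2/(k + 2).
Check: Δs_k = 3*(-k**2 - 5*k - 2)/(k**2 + 5*k + 6). ✓
Telescoping: Σ = s_(10) − s_(3) = -25 − (-27/5) = -98/5.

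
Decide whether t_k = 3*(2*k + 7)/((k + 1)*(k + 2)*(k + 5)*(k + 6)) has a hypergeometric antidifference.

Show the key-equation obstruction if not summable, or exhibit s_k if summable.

Ratio r(k) = (k + 1)*(k + 5)*(2*k + 9)/((k + 3)*(k + 7)*(2*k + 7)).
So A=k + 1 and B=k + 7, with C=k**3 + 21*k**2/2 + 73*k/2 + 42.
Key eq: (k + 1)·f(k+1) = (k + 6)·f(k) + (k**3 + 21*k**2/2 + 73*k/2 + 42).
Bound: deg f ≤ 5.
Solve for f: f(k) = k*(k + 2)*(k + 3)*(k + 4)*(k + 6)/10 (degree 5 ≤ 5).
So s_k = (B(k−1)f/C)·t_k = (k*(k + 2)*(k + 6)**2/(5*(2*k + 7)))·t_k = 3*k*(k + 6)/(5*(k**2 + 6*k + 5)).
Verify: 3*(2*k + 7)/(k**4 + 14*k**3 + 65*k**2 + 112*k + 60) matches t_k.

Yes. s_k = 3*k*(k + 6)/(5*(k**2 + 6*k + 5)).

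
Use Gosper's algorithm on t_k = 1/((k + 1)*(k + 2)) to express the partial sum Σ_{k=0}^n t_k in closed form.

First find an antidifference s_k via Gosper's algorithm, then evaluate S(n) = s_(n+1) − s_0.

S(n) = (n + 1)/(n + 2)

r(k) = (k + 1)/(k + 3) after simplifying.
Factor: A=k + 1; B=k + 3; C=1.
Key eq: (k + 1)·f(k+1) = (k + 2)·f(k) + (1).
Degrees (1,1,0) ⇒ d ≤ 1.
Solve for f: f(k) = k (degree 1 ≤ 1).
So s_k = (B(k−1)f/C)·t_k = (k*(k + 2))·t_k = k/(k + 1).
Check: Δs_k = 1/(k**2 + 3*k + 2). ✓
s_(n+1) = (n + 1)/(n + 2) and s_(0) = 0, so S(n) = (n + 1)/(n + 2).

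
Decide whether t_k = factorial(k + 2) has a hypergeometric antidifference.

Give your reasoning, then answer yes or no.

Ratio r(k) = k + 3.
A = k + 3, B = 1, C = 1.
f must satisfy (k + 3)·f(k+1) − (1)·f(k) = 1.
deg f ≤ -1 (via 1,0,0).
d = -1 < 0 ⇒ no nonzero polynomial f; not summable.

No; the degree bound rules out any f.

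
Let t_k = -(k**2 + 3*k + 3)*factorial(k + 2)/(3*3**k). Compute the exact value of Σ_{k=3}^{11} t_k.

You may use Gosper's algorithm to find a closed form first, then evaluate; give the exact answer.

The ratio is (k + 3)*(3*k + (k + 1)**2 + 6)/(3*(k**2 + 3*k + 3)).
Factor: A=k/3 + 1; B=1; C=k**2 + 3*k + 3.
Set up (k/3 + 1)·f(k+1) − (1)·f(k) − (k**2 + 3*k + 3) = 0.
deg f ≤ 1 (via 1,0,2).
Solving with deg f ≤ 1: f(k) = 3*(k + 2).
Get s_k = R·t_k = -(k + 2)*factorial(k + 2)/3**k with R(k) = B(k−1)f(k)/C(k) = 3*(k + 2)/(k**2 + 3*k + 3).
Check: Δs_k = -(k**2 + 3*k + 3)*factorial(k + 2)/(3*3**k). ✓
Telescoping: Σ = s_(12) − s_(3) = -5022617600/2187 − (-200/9) = -5022569000/2187.

Σ = -5022569000/2187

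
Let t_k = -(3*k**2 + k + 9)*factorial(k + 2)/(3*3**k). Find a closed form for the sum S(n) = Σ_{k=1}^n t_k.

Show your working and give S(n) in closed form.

r(k) = (k + 3)*(k + 3*(k + 1)**2 + 10)/(3*(3*k**2 + k + 9)) after simplifying.
Gosper form: A/B · C(k+1)/C(k) with A=k/3 + 1, B=1, C=k**2 + k/3 + 3.
Key eq: (k/3 + 1)·f(k+1) = (1)·f(k) + (k**2 + k/3 + 3).
Degrees (1,0,2) ⇒ d ≤ 1.
A polynomial solution: f(k) = 3*k - 2.
Get s_k = R·t_k = -(3*k - 2)*factorial(k + 2)/3**k with R(k) = B(k−1)f(k)/C(k) = 3*(3*k - 2)/(3*k**2 + k + 9).
s_(k+1) − s_k = -(3*k**2 + k + 9)*factorial(k + 2)/(3*3**k) = t_k.
Σ_(k=1)^n t_k = s_(n+1) − s_(1) = (-3**(-n - 1)*(3*n + 1)*factorial(n + 3)) − (-2), i.e. 2 - n*factorial(n + 3)/3**n - factorial(n + 3)/(3*3**n).

S(n) = 2 - n*factorial(n + 3)/3**n - factorial(n + 3)/(3*3**n)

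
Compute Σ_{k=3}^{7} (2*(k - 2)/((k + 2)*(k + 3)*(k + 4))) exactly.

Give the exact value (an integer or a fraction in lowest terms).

t_(k+1)/t_k = (k - 1)*(k + 2)/((k - 2)*(k + 5)).
Factor: A=k + 2; B=k + 5; C=k - 2.
Set up (k + 2)·f(k+1) − (k + 4)·f(k) − (k - 2) = 0.
d = 2 from the (1,1,1) case.
A polynomial solution: f(k) = -k.
Get s_k = R·t_k = -2*k/((k + 2)*(k + 3)) with R(k) = B(k−1)f(k)/C(k) = -k*(k + 4)/(k - 2).
Check: Δs_k = 2*(k - 2)/(k**3 + 9*k**2 + 26*k + 24). ✓
Σ_(k=3)^(7) t_k = s_(8) − s_(3) = -8/55 − (-1/5) = 3/55.

Σ = 3/55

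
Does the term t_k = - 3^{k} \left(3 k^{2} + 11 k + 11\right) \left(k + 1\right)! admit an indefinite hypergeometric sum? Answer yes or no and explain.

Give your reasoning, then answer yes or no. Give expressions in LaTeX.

The ratio is 3*(3*k**3 + 23*k**2 + 59*k + 50)/(3*k**2 + 11*k + 11).
Gosper form: A/B · C(k+1)/C(k) with A=3*k + 6, B=1, C=k**2 + 11*k/3 + 11/3.
Need (3*k + 6)·f(k+1) − (1)·f(k) = k**2 + 11*k/3 + 11/3.
d = 1 from the (1,0,2) case.
Solving with deg f ≤ 1: f(k) = (k + 1)/3.
Certificate R = B(k−1)f/C = (k + 1)/(3*k**2 + 11*k + 11) gives s_k = -3**k*(k + 1)*factorial(k + 1).
s_(k+1) − s_k = -3**k*(3*k**2 + 11*k + 11)*factorial(k + 1) = t_k.

Yes. s_k = - 3^{k} \left(k + 1\right) \left(k + 1\right)!.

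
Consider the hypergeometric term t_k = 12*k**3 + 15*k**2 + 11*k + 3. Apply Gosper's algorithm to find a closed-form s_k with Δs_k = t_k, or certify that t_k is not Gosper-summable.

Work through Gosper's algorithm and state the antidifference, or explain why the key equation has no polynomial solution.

s_k = k**2*(3*k**2 - k + 1)

Step 1: r(k) = (12*k**3 + 51*k**2 + 77*k + 41)/(12*k**3 + 15*k**2 + 11*k + 3).
Take A(k)=1, B(k)=1, C(k)=k**3 + 5*k**2/4 + 11*k/12 + 1/4.
Key eq: (1)·f(k+1) = (1)·f(k) + (k**3 + 5*k**2/4 + 11*k/12 + 1/4).
Degrees (0,0,3) ⇒ d ≤ 4.
Solve for f: f(k) = k**2*(3*k**2 - k + 1)/12 (degree 4 ≤ 4).
R(k) = B(k−1)·f(k)/C(k) = k**2*(3*k**2 - k + 1)/(12*k**3 + 15*k**2 + 11*k + 3); s_k = R·t_k = k**2*(3*k**2 - k + 1).
Δs = 12*k**3 + 15*k**2 + 11*k + 3, as required.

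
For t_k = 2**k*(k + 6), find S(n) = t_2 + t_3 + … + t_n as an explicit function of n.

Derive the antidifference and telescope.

r(k) = 2*(k + 7)/(k + 6) after simplifying.
A = 2, B = 1, C = k + 6.
f must satisfy (2)·f(k+1) − (1)·f(k) = k + 6.
From deg A=0, deg B=0, deg C=1: d=1.
Solving with deg f ≤ 1: f(k) = k + 4.
R(k) = B(k−1)·f(k)/C(k) = (k + 4)/(k + 6); s_k = R·t_k = 2**k*(k + 4).
Verify: 2**k*(k + 6) matches t_k.
Σ_(k=2)^n t_k = s_(n+1) − s_(2) = (2**(n + 1)*(n + 5)) − (24), i.e. 2*2**n*n + 10*2**n - 24.

S(n) = 2*2**n*n + 10*2**n - 24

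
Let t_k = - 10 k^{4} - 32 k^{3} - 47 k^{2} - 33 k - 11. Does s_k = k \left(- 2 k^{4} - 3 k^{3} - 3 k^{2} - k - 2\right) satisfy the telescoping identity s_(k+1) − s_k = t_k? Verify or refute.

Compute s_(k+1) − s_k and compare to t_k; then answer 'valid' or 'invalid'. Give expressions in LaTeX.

s_(k+1) = -2*k**5 - 13*k**4 - 35*k**3 - 48*k**2 - 35*k - 11
s_(k+1) − s_k = -10*k**4 - 32*k**3 - 47*k**2 - 33*k - 11
(s_(k+1) − s_k) − t_k = 0

valid; difference matches t_k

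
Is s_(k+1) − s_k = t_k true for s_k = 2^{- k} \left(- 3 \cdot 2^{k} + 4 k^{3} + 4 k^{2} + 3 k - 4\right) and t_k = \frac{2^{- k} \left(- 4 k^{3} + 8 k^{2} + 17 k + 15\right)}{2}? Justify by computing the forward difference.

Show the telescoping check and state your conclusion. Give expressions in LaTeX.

s_(k+1) = (-6*2**k + 4*k**3 + 16*k**2 + 23*k + 7)/(2*2**k)
s_(k+1) − s_k = (-4*k**3 + 8*k**2 + 17*k + 15)/(2*2**k)
(s_(k+1) − s_k) − t_k = 0

Valid: the claim telescopes to t_k.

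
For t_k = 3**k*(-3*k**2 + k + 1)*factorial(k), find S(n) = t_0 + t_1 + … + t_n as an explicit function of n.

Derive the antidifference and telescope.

t_(k+1)/t_k = 3*(k + 1)*(k - 3*(k + 1)**2 + 2)/(-3*k**2 + k + 1).
Gosper form: A/B · C(k+1)/C(k) with A=3*k + 3, B=1, C=k**2 - k/3 - 1/3.
f must satisfy (3*k + 3)·f(k+1) − (1)·f(k) = k**2 - k/3 - 1/3.
deg f ≤ 1 (via 1,0,2).
Solving with deg f ≤ 1: f(k) = (k - 2)/3.
So s_k = (B(k−1)f/C)·t_k = ((k - 2)/(3*k**2 - k - 1))·t_k = -3**k*(k - 2)*factorial(k).
Δs = 3**k*(-3*k**2 + k + 1)*factorial(k), as required.
Telescope: S(n) = s_(n+1) − s_(0) = -3**(n + 1)*(n - 1)*factorial(n + 1) − (2) = -3**(n + 1)*n**2*factorial(n) + 3**(n + 1)*factorial(n) - 2.

S(n) = -3**(n + 1)*n**2*factorial(n) + 3**(n + 1)*factorial(n) - 2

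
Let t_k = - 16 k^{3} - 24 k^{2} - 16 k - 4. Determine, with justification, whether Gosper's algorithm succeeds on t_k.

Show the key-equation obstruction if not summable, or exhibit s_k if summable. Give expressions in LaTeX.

Yes. s_k = - 4 k^{4}.

Ratio r(k) = (4*k**3 + 18*k**2 + 28*k + 15)/(4*k**3 + 6*k**2 + 4*k + 1).
Gosper form: A/B · C(k+1)/C(k) with A=1, B=1, C=k**3 + 3*k**2/2 + k + 1/4.
Need (1)·f(k+1) − (1)·f(k) = k**3 + 3*k**2/2 + k + 1/4.
deg f ≤ 4 (via 0,0,3).
A polynomial solution: f(k) = k**4/4.
Get s_k = R·t_k = -4*k**4 with R(k) = B(k−1)f(k)/C(k) = k**4/((2*k + 1)*(2*k**2 + 2*k + 1)).
Δs = 4*k**4 - 4*(k + 1)**4, as required.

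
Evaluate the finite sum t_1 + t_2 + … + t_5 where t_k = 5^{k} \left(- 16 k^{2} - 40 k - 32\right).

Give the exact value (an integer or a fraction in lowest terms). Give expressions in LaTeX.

Ratio r(k) = 5*(2*k**2 + 9*k + 11)/(2*k**2 + 5*k + 4).
Gosper form: A/B · C(k+1)/C(k) with A=5, B=1, C=k**2 + 5*k/2 + 2.
Solve (5)·f(k+1) − (1)·f(k) = k**2 + 5*k/2 + 2.
d = 2 from the (0,0,2) case.
A polynomial solution: f(k) = (4*k**2 + 3)/16.
Then R = B(k−1)f/C = (4*k**2 + 3)/(8*(2*k**2 + 5*k + 4)), so s_k = R(k)·t_k = 5**k*(-4*k**2 - 3).
Check: Δs_k = 4*5**k*(k**2 - 5*(k + 1)**2 - 3). ✓
Telescoping: Σ = s_(6) − s_(1) = -2296875 − (-35) = -2296840.

Σ = -2296840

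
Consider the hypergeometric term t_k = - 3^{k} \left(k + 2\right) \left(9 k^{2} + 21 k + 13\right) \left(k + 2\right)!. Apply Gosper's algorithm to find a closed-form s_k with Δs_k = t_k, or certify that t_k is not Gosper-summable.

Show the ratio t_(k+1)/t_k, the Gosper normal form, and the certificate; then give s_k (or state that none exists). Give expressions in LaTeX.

s_k = - 3^{k} \left(3 k^{2} - k + 1\right) \left(k + 2\right)!

Ratio r(k) = (k + 3)**2*(63*k + 27*(k + 1)**2 + 102)/((k + 2)*(9*k**2 + 21*k + 13)).
A = 3*k + 9, B = 1, C = k**3 + 13*k**2/3 + 55*k/9 + 26/9.
Solve (3*k + 9)·f(k+1) − (1)·f(k) = k**3 + 13*k**2/3 + 55*k/9 + 26/9.
Degrees (1,0,3) ⇒ d ≤ 2.
Coefficient equations give f(k) = (3*k**2 - k + 1)/9.
Get s_k = R·t_k = -3**k*(3*k**2 - k + 1)*factorial(k + 2) with R(k) = B(k−1)f(k)/C(k) = (3*k**2 - k + 1)/((k + 2)*(9*k**2 + 21*k + 13)).
Verify: -3**k*(k + 2)*(9*k**2 + 21*k + 13)*factorial(k + 2) matches t_k.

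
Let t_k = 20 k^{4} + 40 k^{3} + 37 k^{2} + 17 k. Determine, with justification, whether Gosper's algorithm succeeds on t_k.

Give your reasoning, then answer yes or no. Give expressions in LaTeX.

t_(k+1)/t_k = (20*k**3 + 100*k**2 + 177*k + 114)/(k*(20*k**2 + 20*k + 17)).
Normal form (A,B,C) = (1, 1, k**4 + 2*k**3 + 37*k**2/20 + 17*k/20).
f must satisfy (1)·f(k+1) − (1)·f(k) = k**4 + 2*k**3 + 37*k**2/20 + 17*k/20.
d = 5 from the (0,0,4) case.
Match coefficients ⇒ f(k) = k*(k - 1)*(k + 1)*(4*k**2 + 3)/20.
Get s_k = R·t_k = k*(4*k**4 - k**2 - 3) with R(k) = B(k−1)f(k)/C(k) = (k - 1)*(4*k**2 + 3)/(20*k**2 + 20*k + 17).
s_(k+1) − s_k = k*(20*k**3 + 40*k**2 + 37*k + 17) = t_k.

Yes. s_k = k \left(4 k^{4} - k^{2} - 3\right).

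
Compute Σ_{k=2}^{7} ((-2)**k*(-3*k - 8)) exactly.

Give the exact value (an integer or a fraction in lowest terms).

Step 1: r(k) = 2*(-3*k - 11)/(3*k + 8).
Normal form (A,B,C) = (-2, 1, k + 8/3).
Need (-2)·f(k+1) − (1)·f(k) = k + 8/3.
Degrees (0,0,1) ⇒ d ≤ 1.
Solve for f: f(k) = -(k + 2)/3 (degree 1 ≤ 1).
So s_k = (B(k−1)f/C)·t_k = (-(k + 2)/(3*k + 8))·t_k = (-2)**k*(k + 2).
Check: Δs_k = (-2)**k*(-3*k - 8). ✓
Σ_(k=2)^(7) t_k = s_(8) − s_(2) = 2560 − (16) = 2544.

Σ = 2544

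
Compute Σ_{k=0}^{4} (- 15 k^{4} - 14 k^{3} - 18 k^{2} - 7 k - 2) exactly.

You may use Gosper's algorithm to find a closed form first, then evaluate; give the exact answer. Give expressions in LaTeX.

Σ = -7330

r(k) = (15*k**4 + 74*k**3 + 150*k**2 + 145*k + 56)/(15*k**4 + 14*k**3 + 18*k**2 + 7*k + 2) after simplifying.
Normal form (A,B,C) = (1, 1, k**4 + 14*k**3/15 + 6*k**2/5 + 7*k/15 + 2/15).
Key eq: (1)·f(k+1) = (1)·f(k) + (k**4 + 14*k**3/15 + 6*k**2/5 + 7*k/15 + 2/15).
Degrees (0,0,4) ⇒ d ≤ 5.
Solve for f: f(k) = k*(3*k**4 - 4*k**3 + 4*k**2 - 2*k + 1)/15 (degree 5 ≤ 5).
Get s_k = R·t_k = k*(-3*k**4 + 4*k**3 - 4*k**2 + 2*k - 1) with R(k) = B(k−1)f(k)/C(k) = k*(3*k**4 - 4*k**3 + 4*k**2 - 2*k + 1)/(15*k**4 + 14*k**3 + 18*k**2 + 7*k + 2).
Verify: -15*k**4 - 14*k**3 - 18*k**2 - 7*k - 2 matches t_k.
Sum = s_(5) − s_(0); s_(5) = -7330, s_(0) = 0 ⇒ -7330.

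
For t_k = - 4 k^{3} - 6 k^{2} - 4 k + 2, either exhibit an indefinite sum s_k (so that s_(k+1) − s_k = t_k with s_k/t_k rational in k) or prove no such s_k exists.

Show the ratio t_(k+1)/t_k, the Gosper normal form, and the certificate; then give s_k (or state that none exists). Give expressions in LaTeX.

s_k = k \left(3 - k^{3}\right)

r(k) = (2*k**3 + 9*k**2 + 14*k + 6)/(2*k**3 + 3*k**2 + 2*k - 1) after simplifying.
Take A(k)=1, B(k)=1, C(k)=k**3 + 3*k**2/2 + k - 1/2.
Set up (1)·f(k+1) − (1)·f(k) − (k**3 + 3*k**2/2 + k - 1/2) = 0.
Degrees (0,0,3) ⇒ d ≤ 4.
Solve for f: f(k) = k*(k**3 - 3)/4 (degree 4 ≤ 4).
So s_k = (B(k−1)f/C)·t_k = (k*(k**3 - 3)/(2*(2*k**3 + 3*k**2 + 2*k - 1)))·t_k = k*(3 - k**3).
Verify: -4*k**3 - 6*k**2 - 4*k + 2 matches t_k.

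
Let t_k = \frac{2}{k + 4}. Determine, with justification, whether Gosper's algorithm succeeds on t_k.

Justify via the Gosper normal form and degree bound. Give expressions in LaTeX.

No; the coefficient equations for f are inconsistent.

t_(k+1)/t_k = (k + 4)/(k + 5).
Normal form (A,B,C) = (k + 4, k + 5, 1).
Key eq: (k + 4)·f(k+1) = (k + 4)·f(k) + (1).
deg f ≤ 0 (via 1,1,0).
f = c0 ⇒ A·f(k+1) − B(k−1)·f(k) − C = -1. The system {-1 = 0} is inconsistent; no antidifference.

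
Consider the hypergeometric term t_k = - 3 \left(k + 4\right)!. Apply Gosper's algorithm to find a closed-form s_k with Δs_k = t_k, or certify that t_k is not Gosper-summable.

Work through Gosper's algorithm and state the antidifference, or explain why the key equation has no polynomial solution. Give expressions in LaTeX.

none (Gosper's algorithm certifies no s_k)

Ratio r(k) = k + 5.
Gosper form: A/B · C(k+1)/C(k) with A=k + 5, B=1, C=1.
f must satisfy (k + 5)·f(k+1) − (1)·f(k) = 1.
deg f ≤ -1 (via 1,0,0).
Bound -1 < 0, so the key equation has no polynomial solution.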